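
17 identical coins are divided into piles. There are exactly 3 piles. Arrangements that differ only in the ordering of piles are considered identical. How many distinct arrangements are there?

They are:
1 + 1 + 15
1 + 2 + 14
1 + 3 + 13
2 + 2 + 13
1 + 4 + 12
2 + 3 + 12
1 + 5 + 11
2 + 4 + 11
3 + 3 + 11
1 + 6 + 10
2 + 5 + 10
3 + 4 + 10
1 + 7 + 9
2 + 6 + 9
3 + 5 + 9
4 + 4 + 9
1 + 8 + 8
2 + 7 + 8
3 + 6 + 8
4 + 5 + 8
3 + 7 + 7
4 + 6 + 7
5 + 5 + 7
5 + 6 + 6
Counting gives 24.

24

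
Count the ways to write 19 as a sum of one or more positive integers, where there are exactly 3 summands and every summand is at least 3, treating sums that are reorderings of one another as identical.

The partitions of 19 that satisfy the conditions:
13 + 3 + 3
12 + 4 + 3
11 + 5 + 3
11 + 4 + 4
10 + 6 + 3
10 + 5 + 4
9 + 7 + 3
9 + 6 + 4
9 + 5 + 5
8 + 8 + 3
8 + 7 + 4
8 + 6 + 5
7 + 7 + 5
7 + 6 + 6
Counting gives 14.

14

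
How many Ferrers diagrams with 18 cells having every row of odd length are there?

46

A partial list (first 12 by largest part):
17,1
15,3
15,1,1,1
13,5
13,3,1,1
13,1,1,1,1,1
11,7
11,5,1,1
11,3,3,1
11,3,1,1,1,1
11,1,1,1,1,1,1,1
9,9
…and 34 more, for 46 total.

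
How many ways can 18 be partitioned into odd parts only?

46

There are too many to list fully; the first 12 (by largest part) are:
1,17
3,15
1,1,1,15
5,13
1,1,3,13
1,1,1,1,1,13
7,11
1,1,5,11
1,3,3,11
1,1,1,1,3,11
1,1,1,1,1,1,1,11
9,9
…and 34 more, for 46 total.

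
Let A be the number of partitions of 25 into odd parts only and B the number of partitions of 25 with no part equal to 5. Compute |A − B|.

1189

Partitions of 25 into odd parts only: 142.
Partitions of 25 with no part equal to 5: 1331.
|142 − 1331| = 1189.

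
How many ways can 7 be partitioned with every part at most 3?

8

They are:
3 + 3 + 1
3 + 2 + 2
3 + 2 + 1 + 1
3 + 1 + 1 + 1 + 1
2 + 2 + 2 + 1
2 + 2 + 1 + 1 + 1
2 + 1 + 1 + 1 + 1 + 1
1 + 1 + 1 + 1 + 1 + 1 + 1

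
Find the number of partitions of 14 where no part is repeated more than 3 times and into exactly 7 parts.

4

The partitions of 14 that satisfy the conditions:
5 + 2 + 2 + 2 + 1 + 1 + 1
4 + 3 + 2 + 2 + 1 + 1 + 1
3 + 3 + 3 + 2 + 1 + 1 + 1
3 + 3 + 2 + 2 + 2 + 1 + 1
Counting gives 4.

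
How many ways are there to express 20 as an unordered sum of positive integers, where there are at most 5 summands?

192

Systematic enumeration (by largest part, then next-largest, …) yields 192.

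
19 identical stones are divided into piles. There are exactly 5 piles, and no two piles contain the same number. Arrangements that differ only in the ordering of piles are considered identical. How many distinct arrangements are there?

Listing the qualifying partitions of 19:
9,4,3,2,1
8,5,3,2,1
7,6,3,2,1
7,5,4,2,1
6,5,4,3,1

5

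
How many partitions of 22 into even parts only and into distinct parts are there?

12

They are:
22
20, 2
18, 4
16, 6
16, 4, 2
14, 8
14, 6, 2
12, 10
12, 8, 2
12, 6, 4
10, 8, 4
10, 6, 4, 2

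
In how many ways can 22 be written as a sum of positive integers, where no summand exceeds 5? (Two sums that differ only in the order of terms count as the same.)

Counting exhaustively, 255 partitions satisfy the conditions.

255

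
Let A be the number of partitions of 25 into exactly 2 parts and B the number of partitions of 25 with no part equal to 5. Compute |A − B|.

1319

Partitions of 25 into exactly 2 parts: 12.
Partitions of 25 with no part equal to 5: 1331.
|12 − 1331| = 1319.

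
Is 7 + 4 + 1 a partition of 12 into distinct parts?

Yes

The parts sum to 12, and the condition 'all summands are distinct' holds.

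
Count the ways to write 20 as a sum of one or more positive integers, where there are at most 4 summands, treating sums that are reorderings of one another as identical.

108

Counting exhaustively, 108 partitions satisfy the conditions.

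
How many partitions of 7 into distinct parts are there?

The partitions of 7 that satisfy the conditions:
7
6+1
5+2
4+3
4+2+1

5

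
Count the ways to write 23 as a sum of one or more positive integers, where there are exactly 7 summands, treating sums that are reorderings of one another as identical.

164

A full systematic count gives 164.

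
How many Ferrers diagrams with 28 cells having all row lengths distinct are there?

Enumerating by decreasing first part gives 222 partitions in all.

222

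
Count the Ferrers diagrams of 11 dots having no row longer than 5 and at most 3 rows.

Enumerating:
5, 5, 1
5, 4, 2
5, 3, 3
4, 4, 3
Counting gives 4.

4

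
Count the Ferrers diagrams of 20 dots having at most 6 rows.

282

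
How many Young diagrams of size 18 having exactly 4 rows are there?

There are too many to list fully; the first 12 (by largest part) are:
1, 1, 1, 15
1, 1, 2, 14
1, 1, 3, 13
1, 2, 2, 13
1, 1, 4, 12
1, 2, 3, 12
2, 2, 2, 12
1, 1, 5, 11
1, 2, 4, 11
1, 3, 3, 11
2, 2, 3, 11
1, 1, 6, 10
…and 35 more, for 47 total.

47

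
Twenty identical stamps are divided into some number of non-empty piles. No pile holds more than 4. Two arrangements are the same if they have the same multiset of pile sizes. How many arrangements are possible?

A full systematic count gives 108.

108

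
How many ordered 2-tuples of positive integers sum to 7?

A composition of 7 into 2 positive parts is chosen by placing 1 dividers among the 6 gaps between 7 units: C(6,1) = 6.

6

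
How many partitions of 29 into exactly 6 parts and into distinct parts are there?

Listing the qualifying partitions of 29:
1,2,3,4,5,14
1,2,3,4,6,13
1,2,3,4,7,12
1,2,3,5,6,12
1,2,3,4,8,11
1,2,3,5,7,11
1,2,4,5,6,11
1,2,3,4,9,10
1,2,3,5,8,10
1,2,3,6,7,10
1,2,4,5,7,10
1,3,4,5,6,10
1,2,3,6,8,9
1,2,4,5,8,9
1,2,4,6,7,9
1,3,4,5,7,9
2,3,4,5,6,9
1,2,5,6,7,8
1,3,4,6,7,8
2,3,4,5,7,8

20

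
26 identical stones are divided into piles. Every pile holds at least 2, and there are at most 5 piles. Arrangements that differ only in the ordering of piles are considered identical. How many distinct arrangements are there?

Systematic enumeration (by largest part, then next-largest, …) yields 242.

242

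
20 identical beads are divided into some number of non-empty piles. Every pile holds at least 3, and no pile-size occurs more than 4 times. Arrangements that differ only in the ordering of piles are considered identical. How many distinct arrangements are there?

47

A partial list (first 12 by largest part):
20
3, 17
4, 16
5, 15
6, 14
3, 3, 14
7, 13
3, 4, 13
8, 12
3, 5, 12
4, 4, 12
9, 11
…and 35 more, for 47 total.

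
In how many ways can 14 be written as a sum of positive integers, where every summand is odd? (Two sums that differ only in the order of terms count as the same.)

Listing the qualifying partitions of 14:
13 + 1
11 + 3
11 + 1 + 1 + 1
9 + 5
9 + 3 + 1 + 1
9 + 1 + 1 + 1 + 1 + 1
7 + 7
7 + 5 + 1 + 1
7 + 3 + 3 + 1
7 + 3 + 1 + 1 + 1 + 1
7 + 1 + 1 + 1 + 1 + 1 + 1 + 1
5 + 5 + 3 + 1
5 + 5 + 1 + 1 + 1 + 1
5 + 3 + 3 + 3
5 + 3 + 3 + 1 + 1 + 1
5 + 3 + 1 + 1 + 1 + 1 + 1 + 1
5 + 1 + 1 + 1 + 1 + 1 + 1 + 1 + 1 + 1
3 + 3 + 3 + 3 + 1 + 1
3 + 3 + 3 + 1 + 1 + 1 + 1 + 1
3 + 3 + 1 + 1 + 1 + 1 + 1 + 1 + 1 + 1
3 + 1 + 1 + 1 + 1 + 1 + 1 + 1 + 1 + 1 + 1 + 1
1 + 1 + 1 + 1 + 1 + 1 + 1 + 1 + 1 + 1 + 1 + 1 + 1 + 1
That's 22 in total.

22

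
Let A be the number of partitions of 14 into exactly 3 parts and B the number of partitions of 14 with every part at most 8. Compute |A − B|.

Partitions of 14 into exactly 3 parts: 16.
Partitions of 14 with every part at most 8: 116.
|16 − 116| = 100.

100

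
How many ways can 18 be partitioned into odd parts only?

46

A partial list (first 12 by largest part):
17 + 1
15 + 3
15 + 1 + 1 + 1
13 + 5
13 + 3 + 1 + 1
13 + 1 + 1 + 1 + 1 + 1
11 + 7
11 + 5 + 1 + 1
11 + 3 + 3 + 1
11 + 3 + 1 + 1 + 1 + 1
11 + 1 + 1 + 1 + 1 + 1 + 1 + 1
9 + 9
…and 34 more, for 46 total.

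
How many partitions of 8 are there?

22

Listing the qualifying partitions of 8:
8
1+7
2+6
1+1+6
3+5
1+2+5
1+1+1+5
4+4
1+3+4
2+2+4
1+1+2+4
1+1+1+1+4
2+3+3
1+1+3+3
1+2+2+3
1+1+1+2+3
1+1+1+1+1+3
2+2+2+2
1+1+2+2+2
1+1+1+1+2+2
1+1+1+1+1+1+2
1+1+1+1+1+1+1+1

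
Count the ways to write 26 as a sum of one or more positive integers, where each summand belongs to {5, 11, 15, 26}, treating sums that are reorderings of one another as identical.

3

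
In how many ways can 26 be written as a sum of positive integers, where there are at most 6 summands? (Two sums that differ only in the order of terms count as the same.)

709

Counting exhaustively, 709 partitions satisfy the conditions.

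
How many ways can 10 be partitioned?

There are too many to list fully; the first 12 (by largest part) are:
10
1+9
2+8
1+1+8
3+7
1+2+7
1+1+1+7
4+6
1+3+6
2+2+6
1+1+2+6
1+1+1+1+6
…and 30 more, for 42 total.

42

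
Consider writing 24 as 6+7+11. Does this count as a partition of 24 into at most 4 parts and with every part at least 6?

The parts sum to 24, and the condition 'there are at most 4 summands' holds; the condition 'every summand is at least 6' holds.

Yes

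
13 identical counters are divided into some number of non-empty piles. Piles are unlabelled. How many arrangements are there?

101

A full systematic count gives 101.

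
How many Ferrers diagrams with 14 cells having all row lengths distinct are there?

The partitions of 14 that satisfy the conditions:
14
13, 1
12, 2
11, 3
11, 2, 1
10, 4
10, 3, 1
9, 5
9, 4, 1
9, 3, 2
8, 6
8, 5, 1
8, 4, 2
8, 3, 2, 1
7, 6, 1
7, 5, 2
7, 4, 3
7, 4, 2, 1
6, 5, 3
6, 5, 2, 1
6, 4, 3, 1
5, 4, 3, 2

22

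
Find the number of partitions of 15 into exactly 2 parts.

7

Listing the qualifying partitions of 15:
14,1
13,2
12,3
11,4
10,5
9,6
8,7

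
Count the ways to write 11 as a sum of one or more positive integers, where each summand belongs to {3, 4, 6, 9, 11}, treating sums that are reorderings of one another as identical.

2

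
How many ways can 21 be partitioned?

792

A full systematic count gives 792.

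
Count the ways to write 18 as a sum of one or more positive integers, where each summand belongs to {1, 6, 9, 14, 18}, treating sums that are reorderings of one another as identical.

Enumerating:
18
14+1+1+1+1
9+9
9+6+1+1+1
9+1+1+1+1+1+1+1+1+1
6+6+6
6+6+1+1+1+1+1+1
6+1+1+1+1+1+1+1+1+1+1+1+1
1+1+1+1+1+1+1+1+1+1+1+1+1+1+1+1+1+1
Counting gives 9.

9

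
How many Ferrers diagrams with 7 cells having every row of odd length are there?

5

The partitions of 7 that satisfy the conditions:
7
5 + 1 + 1
3 + 3 + 1
3 + 1 + 1 + 1 + 1
1 + 1 + 1 + 1 + 1 + 1 + 1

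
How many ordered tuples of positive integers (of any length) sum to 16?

The number of compositions of n is 2^(n−1); here 2^15 = 32768.

32768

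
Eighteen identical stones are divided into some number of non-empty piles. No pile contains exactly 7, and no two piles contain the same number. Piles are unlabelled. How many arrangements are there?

36

There are too many to list fully; the first 12 (by largest part) are:
18
1+17
2+16
3+15
1+2+15
4+14
1+3+14
5+13
1+4+13
2+3+13
6+12
1+5+12
…and 24 more, for 36 total.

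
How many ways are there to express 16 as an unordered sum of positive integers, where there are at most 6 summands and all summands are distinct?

A partial list (first 12 by largest part):
16
15, 1
14, 2
13, 3
13, 2, 1
12, 4
12, 3, 1
11, 5
11, 4, 1
11, 3, 2
10, 6
10, 5, 1
…and 20 more, for 32 total.

32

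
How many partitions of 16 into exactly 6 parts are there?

A partial list (first 12 by largest part):
11+1+1+1+1+1
10+2+1+1+1+1
9+3+1+1+1+1
9+2+2+1+1+1
8+4+1+1+1+1
8+3+2+1+1+1
8+2+2+2+1+1
7+5+1+1+1+1
7+4+2+1+1+1
7+3+3+1+1+1
7+3+2+2+1+1
7+2+2+2+2+1
…and 23 more, for 35 total.

35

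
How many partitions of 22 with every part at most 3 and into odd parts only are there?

8

Listing the qualifying partitions of 22:
1,3,3,3,3,3,3,3
1,1,1,1,3,3,3,3,3,3
1,1,1,1,1,1,1,3,3,3,3,3
1,1,1,1,1,1,1,1,1,1,3,3,3,3
1,1,1,1,1,1,1,1,1,1,1,1,1,3,3,3
1,1,1,1,1,1,1,1,1,1,1,1,1,1,1,1,3,3
1,1,1,1,1,1,1,1,1,1,1,1,1,1,1,1,1,1,1,3
1,1,1,1,1,1,1,1,1,1,1,1,1,1,1,1,1,1,1,1,1,1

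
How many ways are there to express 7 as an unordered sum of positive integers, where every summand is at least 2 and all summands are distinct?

3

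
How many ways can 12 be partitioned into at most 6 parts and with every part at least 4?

5

Listing the qualifying partitions of 12:
12
8 + 4
7 + 5
6 + 6
4 + 4 + 4
Counting gives 5.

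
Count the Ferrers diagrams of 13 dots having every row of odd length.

18

The partitions of 13 that satisfy the conditions:
13
11+1+1
9+3+1
9+1+1+1+1
7+5+1
7+3+3
7+3+1+1+1
7+1+1+1+1+1+1
5+5+3
5+5+1+1+1
5+3+3+1+1
5+3+1+1+1+1+1
5+1+1+1+1+1+1+1+1
3+3+3+3+1
3+3+3+1+1+1+1
3+3+1+1+1+1+1+1+1
3+1+1+1+1+1+1+1+1+1+1
1+1+1+1+1+1+1+1+1+1+1+1+1
Counting gives 18.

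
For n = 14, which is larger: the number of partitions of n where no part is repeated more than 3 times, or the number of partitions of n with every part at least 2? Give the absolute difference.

Partitions of 14 where no part is repeated more than 3 times: 82.
Partitions of 14 with every part at least 2: 34.
|82 − 34| = 48.

48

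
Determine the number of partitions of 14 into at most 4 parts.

There are too many to list fully; the first 12 (by largest part) are:
14
13, 1
12, 2
12, 1, 1
11, 3
11, 2, 1
11, 1, 1, 1
10, 4
10, 3, 1
10, 2, 2
10, 2, 1, 1
9, 5
…and 35 more, for 47 total.

47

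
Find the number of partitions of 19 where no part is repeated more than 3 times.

258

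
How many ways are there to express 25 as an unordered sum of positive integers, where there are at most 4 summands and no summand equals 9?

A full systematic count gives 155.

155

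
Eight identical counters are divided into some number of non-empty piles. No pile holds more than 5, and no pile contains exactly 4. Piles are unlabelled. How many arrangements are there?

The partitions of 8 that satisfy the conditions:
5+3
5+2+1
5+1+1+1
3+3+2
3+3+1+1
3+2+2+1
3+2+1+1+1
3+1+1+1+1+1
2+2+2+2
2+2+2+1+1
2+2+1+1+1+1
2+1+1+1+1+1+1
1+1+1+1+1+1+1+1

13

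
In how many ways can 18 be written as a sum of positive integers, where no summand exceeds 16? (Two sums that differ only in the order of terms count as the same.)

Enumerating by decreasing first part gives 383 partitions in all.

383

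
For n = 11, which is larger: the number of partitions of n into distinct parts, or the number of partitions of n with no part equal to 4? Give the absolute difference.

Partitions of 11 into distinct parts: 12.
Partitions of 11 with no part equal to 4: 41.
|12 − 41| = 29.

29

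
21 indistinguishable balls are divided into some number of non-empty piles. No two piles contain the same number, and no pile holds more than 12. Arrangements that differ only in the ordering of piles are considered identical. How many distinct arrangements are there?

51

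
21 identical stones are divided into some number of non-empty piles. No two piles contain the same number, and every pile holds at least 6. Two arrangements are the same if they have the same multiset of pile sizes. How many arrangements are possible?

Listing the qualifying partitions of 21:
21
6+15
7+14
8+13
9+12
10+11
6+7+8

7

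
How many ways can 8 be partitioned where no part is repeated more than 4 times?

Enumerating:
8
7 + 1
6 + 2
6 + 1 + 1
5 + 3
5 + 2 + 1
5 + 1 + 1 + 1
4 + 4
4 + 3 + 1
4 + 2 + 2
4 + 2 + 1 + 1
4 + 1 + 1 + 1 + 1
3 + 3 + 2
3 + 3 + 1 + 1
3 + 2 + 2 + 1
3 + 2 + 1 + 1 + 1
2 + 2 + 2 + 2
2 + 2 + 2 + 1 + 1
2 + 2 + 1 + 1 + 1 + 1

19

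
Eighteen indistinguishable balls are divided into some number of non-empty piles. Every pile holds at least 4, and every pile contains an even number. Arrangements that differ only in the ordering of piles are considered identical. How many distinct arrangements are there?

8

They are:
18
14,4
12,6
10,8
10,4,4
8,6,4
6,6,6
6,4,4,4
Counting gives 8.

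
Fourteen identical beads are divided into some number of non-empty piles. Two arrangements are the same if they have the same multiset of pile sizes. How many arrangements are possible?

Direct enumeration gives 135 partitions.

135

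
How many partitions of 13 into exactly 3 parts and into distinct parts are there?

They are:
10, 2, 1
9, 3, 1
8, 4, 1
8, 3, 2
7, 5, 1
7, 4, 2
6, 5, 2
6, 4, 3
Counting gives 8.

8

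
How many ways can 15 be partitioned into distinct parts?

27

There are too many to list fully; the first 12 (by largest part) are:
15
1 + 14
2 + 13
3 + 12
1 + 2 + 12
4 + 11
1 + 3 + 11
5 + 10
1 + 4 + 10
2 + 3 + 10
6 + 9
1 + 5 + 9
…and 15 more, for 27 total.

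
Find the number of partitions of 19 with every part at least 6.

Enumerating:
19
13,6
12,7
11,8
10,9
7,6,6

6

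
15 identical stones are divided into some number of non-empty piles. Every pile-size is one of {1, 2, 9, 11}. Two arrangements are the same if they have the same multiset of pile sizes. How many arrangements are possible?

The partitions of 15 that satisfy the conditions:
11, 2, 2
11, 2, 1, 1
11, 1, 1, 1, 1
9, 2, 2, 2
9, 2, 2, 1, 1
9, 2, 1, 1, 1, 1
9, 1, 1, 1, 1, 1, 1
2, 2, 2, 2, 2, 2, 2, 1
2, 2, 2, 2, 2, 2, 1, 1, 1
2, 2, 2, 2, 2, 1, 1, 1, 1, 1
2, 2, 2, 2, 1, 1, 1, 1, 1, 1, 1
2, 2, 2, 1, 1, 1, 1, 1, 1, 1, 1, 1
2, 2, 1, 1, 1, 1, 1, 1, 1, 1, 1, 1, 1
2, 1, 1, 1, 1, 1, 1, 1, 1, 1, 1, 1, 1, 1
1, 1, 1, 1, 1, 1, 1, 1, 1, 1, 1, 1, 1, 1, 1
Counting gives 15.

15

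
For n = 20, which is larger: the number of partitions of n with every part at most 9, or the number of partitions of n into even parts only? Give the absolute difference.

446

Partitions of 20 with every part at most 9: 488.
Partitions of 20 into even parts only: 42.
|488 − 42| = 446.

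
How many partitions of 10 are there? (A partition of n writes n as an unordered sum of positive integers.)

42

A partial list (first 12 by largest part):
10
1,9
2,8
1,1,8
3,7
1,2,7
1,1,1,7
4,6
1,3,6
2,2,6
1,1,2,6
1,1,1,1,6
…and 30 more, for 42 total.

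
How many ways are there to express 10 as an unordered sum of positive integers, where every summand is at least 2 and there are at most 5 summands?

Enumerating:
10
8 + 2
7 + 3
6 + 4
6 + 2 + 2
5 + 5
5 + 3 + 2
4 + 4 + 2
4 + 3 + 3
4 + 2 + 2 + 2
3 + 3 + 2 + 2
2 + 2 + 2 + 2 + 2

12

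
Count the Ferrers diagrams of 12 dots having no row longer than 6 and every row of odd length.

9

Listing the qualifying partitions of 12:
5+5+1+1
5+3+3+1
5+3+1+1+1+1
5+1+1+1+1+1+1+1
3+3+3+3
3+3+3+1+1+1
3+3+1+1+1+1+1+1
3+1+1+1+1+1+1+1+1+1
1+1+1+1+1+1+1+1+1+1+1+1
Counting gives 9.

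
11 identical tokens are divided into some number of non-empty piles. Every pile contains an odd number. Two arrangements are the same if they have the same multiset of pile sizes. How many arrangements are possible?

They are:
11
9 + 1 + 1
7 + 3 + 1
7 + 1 + 1 + 1 + 1
5 + 5 + 1
5 + 3 + 3
5 + 3 + 1 + 1 + 1
5 + 1 + 1 + 1 + 1 + 1 + 1
3 + 3 + 3 + 1 + 1
3 + 3 + 1 + 1 + 1 + 1 + 1
3 + 1 + 1 + 1 + 1 + 1 + 1 + 1 + 1
1 + 1 + 1 + 1 + 1 + 1 + 1 + 1 + 1 + 1 + 1
That's 12 in total.

12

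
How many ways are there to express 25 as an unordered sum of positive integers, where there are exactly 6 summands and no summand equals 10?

A full systematic count gives 205.

205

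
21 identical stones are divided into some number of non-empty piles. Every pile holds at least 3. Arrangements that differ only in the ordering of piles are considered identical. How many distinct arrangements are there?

60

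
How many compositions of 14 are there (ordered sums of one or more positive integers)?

8192

There are 13 gaps and each independently is a cut or not, giving 2^13 = 8192.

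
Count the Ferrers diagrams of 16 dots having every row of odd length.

32

There are too many to list fully; the first 12 (by largest part) are:
1+15
3+13
1+1+1+13
5+11
1+1+3+11
1+1+1+1+1+11
7+9
1+1+5+9
1+3+3+9
1+1+1+1+3+9
1+1+1+1+1+1+1+9
1+1+7+7
…and 20 more, for 32 total.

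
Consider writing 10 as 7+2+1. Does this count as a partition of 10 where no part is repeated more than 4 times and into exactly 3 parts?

Yes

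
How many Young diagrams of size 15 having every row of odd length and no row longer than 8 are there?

Listing the qualifying partitions of 15:
7 + 7 + 1
7 + 5 + 3
7 + 5 + 1 + 1 + 1
7 + 3 + 3 + 1 + 1
7 + 3 + 1 + 1 + 1 + 1 + 1
7 + 1 + 1 + 1 + 1 + 1 + 1 + 1 + 1
5 + 5 + 5
5 + 5 + 3 + 1 + 1
5 + 5 + 1 + 1 + 1 + 1 + 1
5 + 3 + 3 + 3 + 1
5 + 3 + 3 + 1 + 1 + 1 + 1
5 + 3 + 1 + 1 + 1 + 1 + 1 + 1 + 1
5 + 1 + 1 + 1 + 1 + 1 + 1 + 1 + 1 + 1 + 1
3 + 3 + 3 + 3 + 3
3 + 3 + 3 + 3 + 1 + 1 + 1
3 + 3 + 3 + 1 + 1 + 1 + 1 + 1 + 1
3 + 3 + 1 + 1 + 1 + 1 + 1 + 1 + 1 + 1 + 1
3 + 1 + 1 + 1 + 1 + 1 + 1 + 1 + 1 + 1 + 1 + 1 + 1
1 + 1 + 1 + 1 + 1 + 1 + 1 + 1 + 1 + 1 + 1 + 1 + 1 + 1 + 1
Counting gives 19.

19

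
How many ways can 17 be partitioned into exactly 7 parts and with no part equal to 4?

24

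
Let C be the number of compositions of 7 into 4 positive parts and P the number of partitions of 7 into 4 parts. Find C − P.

Compositions: C(6,3) = 20.
Unordered (partitions into 4 parts): 3.
Difference: 20 − 3 = 17.

17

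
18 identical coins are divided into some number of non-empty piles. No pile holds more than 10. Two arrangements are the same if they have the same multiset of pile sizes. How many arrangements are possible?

340

Enumerating by decreasing first part gives 340 partitions in all.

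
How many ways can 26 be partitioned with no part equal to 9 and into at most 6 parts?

590

Direct enumeration gives 590 partitions.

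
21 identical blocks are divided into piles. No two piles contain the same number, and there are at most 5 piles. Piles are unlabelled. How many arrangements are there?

A full systematic count gives 75.

75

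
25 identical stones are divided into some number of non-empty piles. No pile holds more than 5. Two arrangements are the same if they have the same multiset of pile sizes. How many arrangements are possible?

Counting exhaustively, 377 partitions satisfy the conditions.

377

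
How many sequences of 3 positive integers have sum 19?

153

Equivalently, choose which 2 of the 18 gaps become plus signs: C(18,2) = 153.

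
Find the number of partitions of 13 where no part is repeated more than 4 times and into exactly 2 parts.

Enumerating:
12, 1
11, 2
10, 3
9, 4
8, 5
7, 6
Counting gives 6.

6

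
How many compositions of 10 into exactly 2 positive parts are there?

9

By stars and bars with positive parts, the count is C(9,1) = 9.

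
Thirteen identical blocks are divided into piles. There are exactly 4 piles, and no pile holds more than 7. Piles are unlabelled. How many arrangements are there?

14

They are:
7+4+1+1
7+3+2+1
7+2+2+2
6+5+1+1
6+4+2+1
6+3+3+1
6+3+2+2
5+5+2+1
5+4+3+1
5+4+2+2
5+3+3+2
4+4+4+1
4+4+3+2
4+3+3+3
That's 14 in total.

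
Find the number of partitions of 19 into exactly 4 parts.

54

A partial list (first 12 by largest part):
16 + 1 + 1 + 1
15 + 2 + 1 + 1
14 + 3 + 1 + 1
14 + 2 + 2 + 1
13 + 4 + 1 + 1
13 + 3 + 2 + 1
13 + 2 + 2 + 2
12 + 5 + 1 + 1
12 + 4 + 2 + 1
12 + 3 + 3 + 1
12 + 3 + 2 + 2
11 + 6 + 1 + 1
…and 42 more, for 54 total.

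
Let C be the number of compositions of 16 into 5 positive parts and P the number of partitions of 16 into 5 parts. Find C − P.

Ordered (compositions into 5 parts): C(15,4) = 1365.
Unordered (partitions into 5 parts): 37.
Difference: 1365 − 37 = 1328.

1328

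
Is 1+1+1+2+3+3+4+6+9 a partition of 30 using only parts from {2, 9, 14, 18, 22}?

The parts sum to 30, and the condition 'each summand belongs to {2, 9, 14, 18, 22}' is violated.

No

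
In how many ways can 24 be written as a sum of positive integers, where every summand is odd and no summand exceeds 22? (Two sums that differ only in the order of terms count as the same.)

121

Direct enumeration gives 121 partitions.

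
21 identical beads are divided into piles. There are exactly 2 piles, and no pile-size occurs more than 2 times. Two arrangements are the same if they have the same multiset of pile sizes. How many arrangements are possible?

Enumerating:
20 + 1
19 + 2
18 + 3
17 + 4
16 + 5
15 + 6
14 + 7
13 + 8
12 + 9
11 + 10
Counting gives 10.

10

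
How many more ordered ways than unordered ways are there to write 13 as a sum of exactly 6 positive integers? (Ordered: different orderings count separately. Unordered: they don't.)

Ordered (compositions into 6 parts): C(12,5) = 792.
Unordered (partitions into 6 parts): 14.
Difference: 792 − 14 = 778.

778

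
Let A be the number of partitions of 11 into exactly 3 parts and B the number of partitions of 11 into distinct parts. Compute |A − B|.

Partitions of 11 into exactly 3 parts: 10.
Partitions of 11 into distinct parts: 12.
|10 − 12| = 2.

2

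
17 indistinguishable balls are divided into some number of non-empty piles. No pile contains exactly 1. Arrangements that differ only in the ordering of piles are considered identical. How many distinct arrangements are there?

66

A partial list (first 12 by largest part):
17
15 + 2
14 + 3
13 + 4
13 + 2 + 2
12 + 5
12 + 3 + 2
11 + 6
11 + 4 + 2
11 + 3 + 3
11 + 2 + 2 + 2
10 + 7
…and 54 more, for 66 total.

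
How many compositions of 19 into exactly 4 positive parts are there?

A composition of 19 into 4 positive parts is chosen by placing 3 dividers among the 18 gaps between 19 units: C(18,3) = 816.

816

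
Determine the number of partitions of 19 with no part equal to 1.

Enumerating by decreasing first part gives 105 partitions in all.

105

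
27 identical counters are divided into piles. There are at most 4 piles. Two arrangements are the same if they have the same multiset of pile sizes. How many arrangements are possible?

225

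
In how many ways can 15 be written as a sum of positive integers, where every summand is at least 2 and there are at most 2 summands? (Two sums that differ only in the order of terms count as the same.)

Enumerating:
15
13, 2
12, 3
11, 4
10, 5
9, 6
8, 7

7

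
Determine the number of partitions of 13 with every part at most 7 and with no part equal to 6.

67

There are too many to list fully; the first 12 (by largest part) are:
7+5+1
7+4+2
7+4+1+1
7+3+3
7+3+2+1
7+3+1+1+1
7+2+2+2
7+2+2+1+1
7+2+1+1+1+1
7+1+1+1+1+1+1
5+5+3
5+5+2+1
…and 55 more, for 67 total.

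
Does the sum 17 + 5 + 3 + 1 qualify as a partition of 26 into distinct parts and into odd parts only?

Yes

The parts sum to 26, and the condition 'all summands are distinct' holds; the condition 'every summand is odd' holds.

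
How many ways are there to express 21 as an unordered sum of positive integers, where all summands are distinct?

Enumerating by decreasing first part gives 76 partitions in all.

76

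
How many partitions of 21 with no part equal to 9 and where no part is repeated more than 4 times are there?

Counting exhaustively, 445 partitions satisfy the conditions.

445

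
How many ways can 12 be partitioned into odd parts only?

The partitions of 12 that satisfy the conditions:
11, 1
9, 3
9, 1, 1, 1
7, 5
7, 3, 1, 1
7, 1, 1, 1, 1, 1
5, 5, 1, 1
5, 3, 3, 1
5, 3, 1, 1, 1, 1
5, 1, 1, 1, 1, 1, 1, 1
3, 3, 3, 3
3, 3, 3, 1, 1, 1
3, 3, 1, 1, 1, 1, 1, 1
3, 1, 1, 1, 1, 1, 1, 1, 1, 1
1, 1, 1, 1, 1, 1, 1, 1, 1, 1, 1, 1
Counting gives 15.

15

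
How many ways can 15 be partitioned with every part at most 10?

164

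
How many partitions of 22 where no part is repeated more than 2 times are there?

A full systematic count gives 297.

297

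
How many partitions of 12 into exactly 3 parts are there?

Enumerating:
10 + 1 + 1
9 + 2 + 1
8 + 3 + 1
8 + 2 + 2
7 + 4 + 1
7 + 3 + 2
6 + 5 + 1
6 + 4 + 2
6 + 3 + 3
5 + 5 + 2
5 + 4 + 3
4 + 4 + 4

12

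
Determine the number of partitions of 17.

297

There are 297 such partitions.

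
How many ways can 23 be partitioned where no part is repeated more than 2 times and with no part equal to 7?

268

Systematic enumeration (by largest part, then next-largest, …) yields 268.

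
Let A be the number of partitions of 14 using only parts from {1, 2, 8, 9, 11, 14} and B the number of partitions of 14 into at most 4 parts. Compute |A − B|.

29

Partitions of 14 using only parts from {1, 2, 8, 9, 11, 14}: 18.
Partitions of 14 into at most 4 parts: 47.
|18 − 47| = 29.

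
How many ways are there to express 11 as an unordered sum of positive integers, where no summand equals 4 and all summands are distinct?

9

Enumerating:
11
10 + 1
9 + 2
8 + 3
8 + 2 + 1
7 + 3 + 1
6 + 5
6 + 3 + 2
5 + 3 + 2 + 1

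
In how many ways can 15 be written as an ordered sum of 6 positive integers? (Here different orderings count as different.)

A composition of 15 into 6 positive parts is chosen by placing 5 dividers among the 14 gaps between 15 units: C(14,5) = 2002.

2002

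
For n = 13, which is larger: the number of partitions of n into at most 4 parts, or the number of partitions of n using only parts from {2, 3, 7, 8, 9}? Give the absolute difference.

33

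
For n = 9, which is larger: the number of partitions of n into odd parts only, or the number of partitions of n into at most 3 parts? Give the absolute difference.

4

Partitions of 9 into odd parts only: 8.
Partitions of 9 into at most 3 parts: 12.
|8 − 12| = 4.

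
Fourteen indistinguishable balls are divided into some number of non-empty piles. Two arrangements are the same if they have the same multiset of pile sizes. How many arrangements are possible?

135

Direct enumeration gives 135 partitions.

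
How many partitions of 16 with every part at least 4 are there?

The partitions of 16 that satisfy the conditions:
16
12+4
11+5
10+6
9+7
8+8
8+4+4
7+5+4
6+6+4
6+5+5
4+4+4+4
Counting gives 11.

11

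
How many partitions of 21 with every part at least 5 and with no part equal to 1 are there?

15

Listing the qualifying partitions of 21:
21
16+5
15+6
14+7
13+8
12+9
11+10
11+5+5
10+6+5
9+7+5
9+6+6
8+8+5
8+7+6
7+7+7
6+5+5+5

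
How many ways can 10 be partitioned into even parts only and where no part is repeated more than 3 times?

6

Enumerating:
10
2,8
4,6
2,2,6
2,4,4
2,2,2,4
Counting gives 6.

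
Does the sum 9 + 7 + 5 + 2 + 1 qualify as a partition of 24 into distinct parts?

The parts sum to 24, and the condition 'all summands are distinct' holds.

Yes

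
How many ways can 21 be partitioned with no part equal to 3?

Counting exhaustively, 407 partitions satisfy the conditions.

407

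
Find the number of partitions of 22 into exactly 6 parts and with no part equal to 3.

There are too many to list fully; the first 12 (by largest part) are:
17 + 1 + 1 + 1 + 1 + 1
16 + 2 + 1 + 1 + 1 + 1
15 + 2 + 2 + 1 + 1 + 1
14 + 4 + 1 + 1 + 1 + 1
14 + 2 + 2 + 2 + 1 + 1
13 + 5 + 1 + 1 + 1 + 1
13 + 4 + 2 + 1 + 1 + 1
13 + 2 + 2 + 2 + 2 + 1
12 + 6 + 1 + 1 + 1 + 1
12 + 5 + 2 + 1 + 1 + 1
12 + 4 + 2 + 2 + 1 + 1
12 + 2 + 2 + 2 + 2 + 2
…and 54 more, for 66 total.

66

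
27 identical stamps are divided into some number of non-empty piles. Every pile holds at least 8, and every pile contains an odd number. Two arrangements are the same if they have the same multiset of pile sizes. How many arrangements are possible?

2

Listing the qualifying partitions of 27:
27
9, 9, 9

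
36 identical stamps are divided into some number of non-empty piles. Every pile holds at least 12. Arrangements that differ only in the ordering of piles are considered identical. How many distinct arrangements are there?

9

The partitions of 36 that satisfy the conditions:
36
24+12
23+13
22+14
21+15
20+16
19+17
18+18
12+12+12
Counting gives 9.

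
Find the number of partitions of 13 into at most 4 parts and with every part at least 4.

5

They are:
13
9+4
8+5
7+6
5+4+4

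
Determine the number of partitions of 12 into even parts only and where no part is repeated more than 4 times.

10

They are:
12
10,2
8,4
8,2,2
6,6
6,4,2
6,2,2,2
4,4,4
4,4,2,2
4,2,2,2,2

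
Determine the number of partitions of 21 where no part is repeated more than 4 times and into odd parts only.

41

There are too many to list fully; the first 12 (by largest part) are:
21
19, 1, 1
17, 3, 1
17, 1, 1, 1, 1
15, 5, 1
15, 3, 3
15, 3, 1, 1, 1
13, 7, 1
13, 5, 3
13, 5, 1, 1, 1
13, 3, 3, 1, 1
11, 9, 1
…and 29 more, for 41 total.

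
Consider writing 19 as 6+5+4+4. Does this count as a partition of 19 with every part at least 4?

The parts sum to 19, and the condition 'every summand is at least 4' holds.

Yes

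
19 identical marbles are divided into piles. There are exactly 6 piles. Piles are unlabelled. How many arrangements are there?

71

Direct enumeration gives 71 partitions.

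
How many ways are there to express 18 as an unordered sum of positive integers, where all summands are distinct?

A partial list (first 12 by largest part):
18
17, 1
16, 2
15, 3
15, 2, 1
14, 4
14, 3, 1
13, 5
13, 4, 1
13, 3, 2
12, 6
12, 5, 1
…and 34 more, for 46 total.

46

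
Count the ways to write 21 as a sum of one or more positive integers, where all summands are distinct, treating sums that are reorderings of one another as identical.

76

Systematic enumeration (by largest part, then next-largest, …) yields 76.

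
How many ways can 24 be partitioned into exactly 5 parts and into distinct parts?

Enumerating:
14 + 4 + 3 + 2 + 1
13 + 5 + 3 + 2 + 1
12 + 6 + 3 + 2 + 1
12 + 5 + 4 + 2 + 1
11 + 7 + 3 + 2 + 1
11 + 6 + 4 + 2 + 1
11 + 5 + 4 + 3 + 1
10 + 8 + 3 + 2 + 1
10 + 7 + 4 + 2 + 1
10 + 6 + 5 + 2 + 1
10 + 6 + 4 + 3 + 1
10 + 5 + 4 + 3 + 2
9 + 8 + 4 + 2 + 1
9 + 7 + 5 + 2 + 1
9 + 7 + 4 + 3 + 1
9 + 6 + 5 + 3 + 1
9 + 6 + 4 + 3 + 2
8 + 7 + 6 + 2 + 1
8 + 7 + 5 + 3 + 1
8 + 7 + 4 + 3 + 2
8 + 6 + 5 + 4 + 1
8 + 6 + 5 + 3 + 2
7 + 6 + 5 + 4 + 2
Counting gives 23.

23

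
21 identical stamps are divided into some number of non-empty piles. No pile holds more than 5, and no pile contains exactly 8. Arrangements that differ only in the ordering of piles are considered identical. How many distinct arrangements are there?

221

Systematic enumeration (by largest part, then next-largest, …) yields 221.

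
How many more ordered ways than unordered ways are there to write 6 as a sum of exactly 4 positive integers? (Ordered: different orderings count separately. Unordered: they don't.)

Compositions: C(5,3) = 10.
Unordered (partitions into 4 parts): 2.
Difference: 10 − 2 = 8.

8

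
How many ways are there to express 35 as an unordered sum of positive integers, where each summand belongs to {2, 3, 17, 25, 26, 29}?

Enumerating:
29, 3, 3
29, 2, 2, 2
26, 3, 3, 3
26, 3, 2, 2, 2
25, 3, 3, 2, 2
25, 2, 2, 2, 2, 2
17, 3, 3, 3, 3, 3, 3
17, 3, 3, 3, 3, 2, 2, 2
17, 3, 3, 2, 2, 2, 2, 2, 2
17, 2, 2, 2, 2, 2, 2, 2, 2, 2
3, 3, 3, 3, 3, 3, 3, 3, 3, 3, 3, 2
3, 3, 3, 3, 3, 3, 3, 3, 3, 2, 2, 2, 2
3, 3, 3, 3, 3, 3, 3, 2, 2, 2, 2, 2, 2, 2
3, 3, 3, 3, 3, 2, 2, 2, 2, 2, 2, 2, 2, 2, 2
3, 3, 3, 2, 2, 2, 2, 2, 2, 2, 2, 2, 2, 2, 2, 2
3, 2, 2, 2, 2, 2, 2, 2, 2, 2, 2, 2, 2, 2, 2, 2, 2
Counting gives 16.

16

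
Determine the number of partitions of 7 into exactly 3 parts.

They are:
1 + 1 + 5
1 + 2 + 4
1 + 3 + 3
2 + 2 + 3
Counting gives 4.

4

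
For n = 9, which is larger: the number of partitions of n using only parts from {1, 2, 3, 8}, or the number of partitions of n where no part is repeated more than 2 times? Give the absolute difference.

3

Partitions of 9 using only parts from {1, 2, 3, 8}: 13.
Partitions of 9 where no part is repeated more than 2 times: 16.
|13 − 16| = 3.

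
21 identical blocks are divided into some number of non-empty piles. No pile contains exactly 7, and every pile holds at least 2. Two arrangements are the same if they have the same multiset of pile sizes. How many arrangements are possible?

Enumerating by decreasing first part gives 131 partitions in all.

131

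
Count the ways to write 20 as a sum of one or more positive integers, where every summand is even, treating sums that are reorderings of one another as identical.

42

There are too many to list fully; the first 12 (by largest part) are:
20
2,18
4,16
2,2,16
6,14
2,4,14
2,2,2,14
8,12
2,6,12
4,4,12
2,2,4,12
2,2,2,2,12
…and 30 more, for 42 total.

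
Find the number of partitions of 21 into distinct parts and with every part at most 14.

62

A partial list (first 12 by largest part):
7 + 14
1 + 6 + 14
2 + 5 + 14
3 + 4 + 14
1 + 2 + 4 + 14
8 + 13
1 + 7 + 13
2 + 6 + 13
3 + 5 + 13
1 + 2 + 5 + 13
1 + 3 + 4 + 13
9 + 12
…and 50 more, for 62 total.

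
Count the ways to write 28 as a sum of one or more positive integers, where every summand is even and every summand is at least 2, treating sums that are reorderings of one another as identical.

Enumerating by decreasing first part gives 135 partitions in all.

135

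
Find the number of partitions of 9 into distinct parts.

8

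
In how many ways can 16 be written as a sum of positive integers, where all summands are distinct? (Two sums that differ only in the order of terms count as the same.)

32

There are too many to list fully; the first 12 (by largest part) are:
16
15,1
14,2
13,3
13,2,1
12,4
12,3,1
11,5
11,4,1
11,3,2
10,6
10,5,1
…and 20 more, for 32 total.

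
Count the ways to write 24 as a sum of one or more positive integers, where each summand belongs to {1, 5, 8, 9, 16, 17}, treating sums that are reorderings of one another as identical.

Listing the qualifying partitions of 24:
17 + 5 + 1 + 1
17 + 1 + 1 + 1 + 1 + 1 + 1 + 1
16 + 8
16 + 5 + 1 + 1 + 1
16 + 1 + 1 + 1 + 1 + 1 + 1 + 1 + 1
9 + 9 + 5 + 1
9 + 9 + 1 + 1 + 1 + 1 + 1 + 1
9 + 8 + 5 + 1 + 1
9 + 8 + 1 + 1 + 1 + 1 + 1 + 1 + 1
9 + 5 + 5 + 5
9 + 5 + 5 + 1 + 1 + 1 + 1 + 1
9 + 5 + 1 + 1 + 1 + 1 + 1 + 1 + 1 + 1 + 1 + 1
9 + 1 + 1 + 1 + 1 + 1 + 1 + 1 + 1 + 1 + 1 + 1 + 1 + 1 + 1 + 1
8 + 8 + 8
8 + 8 + 5 + 1 + 1 + 1
8 + 8 + 1 + 1 + 1 + 1 + 1 + 1 + 1 + 1
8 + 5 + 5 + 5 + 1
8 + 5 + 5 + 1 + 1 + 1 + 1 + 1 + 1
8 + 5 + 1 + 1 + 1 + 1 + 1 + 1 + 1 + 1 + 1 + 1 + 1
8 + 1 + 1 + 1 + 1 + 1 + 1 + 1 + 1 + 1 + 1 + 1 + 1 + 1 + 1 + 1 + 1
5 + 5 + 5 + 5 + 1 + 1 + 1 + 1
5 + 5 + 5 + 1 + 1 + 1 + 1 + 1 + 1 + 1 + 1 + 1
5 + 5 + 1 + 1 + 1 + 1 + 1 + 1 + 1 + 1 + 1 + 1 + 1 + 1 + 1 + 1
5 + 1 + 1 + 1 + 1 + 1 + 1 + 1 + 1 + 1 + 1 + 1 + 1 + 1 + 1 + 1 + 1 + 1 + 1 + 1
1 + 1 + 1 + 1 + 1 + 1 + 1 + 1 + 1 + 1 + 1 + 1 + 1 + 1 + 1 + 1 + 1 + 1 + 1 + 1 + 1 + 1 + 1 + 1

25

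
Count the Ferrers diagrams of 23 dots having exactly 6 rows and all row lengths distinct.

2

The partitions of 23 that satisfy the conditions:
8,5,4,3,2,1
7,6,4,3,2,1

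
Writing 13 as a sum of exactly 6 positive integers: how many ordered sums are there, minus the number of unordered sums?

778

Compositions: C(12,5) = 792.
Unordered (partitions into 6 parts): 14.
Difference: 792 − 14 = 778.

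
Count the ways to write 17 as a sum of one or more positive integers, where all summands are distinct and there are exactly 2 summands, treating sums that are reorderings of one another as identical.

8

They are:
1, 16
2, 15
3, 14
4, 13
5, 12
6, 11
7, 10
8, 9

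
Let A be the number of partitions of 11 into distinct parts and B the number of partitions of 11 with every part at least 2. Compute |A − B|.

Partitions of 11 into distinct parts: 12.
Partitions of 11 with every part at least 2: 14.
|12 − 14| = 2.

2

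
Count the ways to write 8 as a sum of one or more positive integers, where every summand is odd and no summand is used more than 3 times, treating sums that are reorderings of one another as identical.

4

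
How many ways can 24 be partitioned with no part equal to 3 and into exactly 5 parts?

92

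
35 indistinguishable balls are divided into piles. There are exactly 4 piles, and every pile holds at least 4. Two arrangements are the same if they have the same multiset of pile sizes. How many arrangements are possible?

Counting exhaustively, 94 partitions satisfy the conditions.

94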